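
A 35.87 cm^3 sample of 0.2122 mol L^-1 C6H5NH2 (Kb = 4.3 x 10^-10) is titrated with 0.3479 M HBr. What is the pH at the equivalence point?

2.76

n(C6H5NH2) = 0.2122 x 0.03587 = 0.007612 mol; V(HBr) at equivalence = 0.007612/0.3479 = 0.02188 L.
At equivalence the base is fully converted to C6H5NH3+; total volume = 0.05775 L, so [C6H5NH3+] = 0.007612/0.05775 = 0.1318 M.
Ka(C6H5NH3+) = Kw/Kb = 1.0e-14 / 4.3 x 10^-10 = 2.33e-5.
[H^+] = sqrt(Ka x [C6H5NH3+]) = sqrt(2.33e-5 x 0.1318) = 0.00175 M.
pH = -log(0.00175) = 2.76.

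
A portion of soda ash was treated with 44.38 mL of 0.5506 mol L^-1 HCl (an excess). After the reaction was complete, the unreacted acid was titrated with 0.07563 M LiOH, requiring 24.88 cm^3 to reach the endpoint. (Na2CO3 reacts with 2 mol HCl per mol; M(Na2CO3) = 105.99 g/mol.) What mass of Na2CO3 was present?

1.20 g

Total n(HCl) added = 0.5506 x 0.04438 = 0.02444 mol.
n(LiOH) used = 0.07563 x 0.02488 = 0.001882 mol, which equals the excess n(HCl).
So n(HCl) consumed by the sample = 0.02444 - 0.001882 = 0.02255 mol.
n(Na2CO3) = 0.02255 / 2 = 0.01128 mol.
mass = 0.01128 mol x 105.99 g/mol = 1.20 g.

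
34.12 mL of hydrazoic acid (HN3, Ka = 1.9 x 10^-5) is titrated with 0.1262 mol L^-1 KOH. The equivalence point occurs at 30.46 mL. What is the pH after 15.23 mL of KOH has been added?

15.23 mL is exactly half the equivalence volume (30.46/2), i.e. the half-equivalence point.
There, n(HA) = n(A^-), so pH = pKa = -log(1.9 x 10^-5) = 4.72.

4.72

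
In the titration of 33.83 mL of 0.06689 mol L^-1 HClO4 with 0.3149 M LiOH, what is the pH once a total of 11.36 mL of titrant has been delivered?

12.46

n(acid) = 0.06689 x 0.03383 = 0.002263 mol; n(LiOH) added = 0.3149 x 0.01136 = 0.003577 mol.
Base is in excess by 0.003577 - 0.002263 = 0.001314 mol in a total volume of 0.04519 L.
[OH^-] = 0.001314/0.04519 = 0.02909 M, so pOH = 1.54 and pH = 14.00 - 1.54 = 12.46.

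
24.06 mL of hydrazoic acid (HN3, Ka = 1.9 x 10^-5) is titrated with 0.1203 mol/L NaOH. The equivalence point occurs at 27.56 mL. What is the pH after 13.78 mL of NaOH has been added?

4.72

13.78 mL is exactly half the equivalence volume (27.56/2), i.e. the half-equivalence point.
There, n(HA) = n(A^-), so pH = pKa = -log(1.9 x 10^-5) = 4.72.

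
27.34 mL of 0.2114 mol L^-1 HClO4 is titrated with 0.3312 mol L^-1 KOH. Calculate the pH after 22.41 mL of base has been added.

n(acid) = 0.2114 x 0.02734 = 0.005780 mol; n(KOH) added = 0.3312 x 0.02241 = 0.007422 mol.
Base is in excess by 0.007422 - 0.005780 = 0.001643 mol in a total volume of 0.04975 L.
[OH^-] = 0.001643/0.04975 = 0.03302 M, so pOH = 1.48 and pH = 14.00 - 1.48 = 12.52.

12.52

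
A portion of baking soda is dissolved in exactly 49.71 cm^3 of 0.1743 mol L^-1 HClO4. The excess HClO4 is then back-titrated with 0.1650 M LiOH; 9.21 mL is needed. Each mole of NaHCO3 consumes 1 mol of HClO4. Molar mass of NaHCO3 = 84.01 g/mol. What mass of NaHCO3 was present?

Total n(HClO4) added = 0.1743 x 0.04971 = 0.008664 mol.
n(LiOH) used = 0.1650 x 0.009210 = 0.001520 mol, which equals the excess n(HClO4).
So n(HClO4) consumed by the sample = 0.008664 - 0.001520 = 0.007145 mol.
n(NaHCO3) = 0.007145 / 1 = 0.007145 mol.
mass = 0.007145 mol x 84.01 g/mol = 0.600 g.

0.600 g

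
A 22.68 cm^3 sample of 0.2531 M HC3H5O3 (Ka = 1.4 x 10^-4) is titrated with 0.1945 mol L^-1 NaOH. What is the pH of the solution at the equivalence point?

8.45

n(HC3H5O3) = 0.2531 x 0.02268 = 0.005740 mol; V(NaOH) at equivalence = 0.005740/0.1945 = 0.02951 L.
At equivalence all the acid is converted to C3H5O3-; total volume = 0.02268 + 0.02951 = 0.05219 L, so [C3H5O3-] = 0.005740/0.05219 = 0.1100 M.
Kb = Kw/Ka = 1.0e-14 / 1.4 x 10^-4 = 7.14e-11.
[OH^-] = sqrt(Kb x [C3H5O3-]) = sqrt(7.14e-11 x 0.1100) = 2.80e-6 M.
pOH = 5.55, so pH = 14.00 - 5.55 = 8.45.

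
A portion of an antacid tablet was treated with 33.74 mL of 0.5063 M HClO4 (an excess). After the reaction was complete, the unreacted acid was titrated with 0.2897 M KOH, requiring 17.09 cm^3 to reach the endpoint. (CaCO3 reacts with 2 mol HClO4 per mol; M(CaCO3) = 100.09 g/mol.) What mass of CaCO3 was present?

0.607 g

Total n(HClO4) added = 0.5063 x 0.03374 = 0.01708 mol.
n(KOH) used = 0.2897 x 0.01709 = 0.004951 mol, which equals the excess n(HClO4).
So n(HClO4) consumed by the sample = 0.01708 - 0.004951 = 0.01213 mol.
n(CaCO3) = 0.01213 / 2 = 0.006066 mol.
mass = 0.006066 mol x 100.09 g/mol = 0.607 g.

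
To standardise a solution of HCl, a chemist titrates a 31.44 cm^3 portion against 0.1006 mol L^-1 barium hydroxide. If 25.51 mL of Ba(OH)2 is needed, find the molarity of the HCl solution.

0.163 M

n(Ba(OH)2) delivered = 0.1006 x 0.02551 = 0.002566 mol.
The reaction is 2 HCl + 1 Ba(OH)2, so n(HCl) = 0.002566 x 2/1 = 0.005133 mol.
[HCl] = 0.005133 mol / 0.03144 L = 0.163 M.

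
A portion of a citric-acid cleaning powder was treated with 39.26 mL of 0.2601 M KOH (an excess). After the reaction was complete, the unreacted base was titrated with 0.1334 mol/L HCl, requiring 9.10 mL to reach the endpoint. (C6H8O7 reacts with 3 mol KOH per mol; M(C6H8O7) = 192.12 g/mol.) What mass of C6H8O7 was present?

Total n(KOH) added = 0.2601 x 0.03926 = 0.01021 mol.
n(HCl) used = 0.1334 x 0.009100 = 0.001214 mol, which equals the excess n(KOH).
So n(KOH) consumed by the sample = 0.01021 - 0.001214 = 0.008998 mol.
n(C6H8O7) = 0.008998 / 3 = 0.002999 mol.
mass = 0.002999 mol x 192.12 g/mol = 0.576 g.

0.576 g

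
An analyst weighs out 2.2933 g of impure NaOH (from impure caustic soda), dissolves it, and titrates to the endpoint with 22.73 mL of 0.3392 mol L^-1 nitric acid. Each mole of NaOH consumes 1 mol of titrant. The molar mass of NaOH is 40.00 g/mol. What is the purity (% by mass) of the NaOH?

13.4%

n(HNO3) = 0.3392 x 0.02273 = 0.007710 mol.
n(NaOH) = 0.007710 / 1 = 0.007710 mol.
mass of NaOH = 0.007710 x 40.00 = 0.3084 g.
% purity = 0.3084 / 2.2933 x 100 = 13.4%.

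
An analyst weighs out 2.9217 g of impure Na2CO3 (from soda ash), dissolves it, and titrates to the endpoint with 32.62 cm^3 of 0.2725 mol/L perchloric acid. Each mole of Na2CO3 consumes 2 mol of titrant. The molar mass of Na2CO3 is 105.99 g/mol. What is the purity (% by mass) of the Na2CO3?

n(HClO4) = 0.2725 x 0.03262 = 0.008889 mol.
n(Na2CO3) = 0.008889 / 2 = 0.004444 mol.
mass of Na2CO3 = 0.004444 x 105.99 = 0.4711 g.
% purity = 0.4711 / 2.9217 x 100 = 16.1%.

16.1%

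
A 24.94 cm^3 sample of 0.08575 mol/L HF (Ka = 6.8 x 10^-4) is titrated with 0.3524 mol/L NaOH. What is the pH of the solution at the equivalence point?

n(HF) = 0.08575 x 0.02494 = 0.002139 mol; V(NaOH) at equivalence = 0.002139/0.3524 = 0.006069 L.
At equivalence all the acid is converted to F-; total volume = 0.02494 + 0.006069 = 0.03101 L, so [F-] = 0.002139/0.03101 = 0.06897 M.
Kb = Kw/Ka = 1.0e-14 / 6.8 x 10^-4 = 1.47e-11.
[OH^-] = sqrt(Kb x [F-]) = sqrt(1.47e-11 x 0.06897) = 1.01e-6 M.
pOH = 6.00, so pH = 14.00 - 6.00 = 8.00.

8.00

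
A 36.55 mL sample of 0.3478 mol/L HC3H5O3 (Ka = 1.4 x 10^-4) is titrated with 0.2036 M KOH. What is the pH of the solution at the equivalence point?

8.48

n(HC3H5O3) = 0.3478 x 0.03655 = 0.01271 mol; V(KOH) at equivalence = 0.01271/0.2036 = 0.06244 L.
At equivalence all the acid is converted to C3H5O3-; total volume = 0.03655 + 0.06244 = 0.09899 L, so [C3H5O3-] = 0.01271/0.09899 = 0.1284 M.
Kb = Kw/Ka = 1.0e-14 / 1.4 x 10^-4 = 7.14e-11.
[OH^-] = sqrt(Kb x [C3H5O3-]) = sqrt(7.14e-11 x 0.1284) = 3.03e-6 M.
pOH = 5.52, so pH = 14.00 - 5.52 = 8.48.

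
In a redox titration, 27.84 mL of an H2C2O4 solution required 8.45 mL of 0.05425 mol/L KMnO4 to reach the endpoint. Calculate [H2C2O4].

n(KMnO4) = 0.05425 x 0.008450 = 0.0004584 mol.
From the balanced equation, 2 mol KMnO4 reacts with 5 mol H2C2O4, so n(H2C2O4) = 0.0004584 x 5/2 = 0.001146 mol.
[H2C2O4] = 0.001146 / 0.02784 L = 0.0412 M.

0.0412 M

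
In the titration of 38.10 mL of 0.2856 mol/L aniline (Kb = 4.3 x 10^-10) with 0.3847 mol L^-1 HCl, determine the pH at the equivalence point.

2.71

n(C6H5NH2) = 0.2856 x 0.03810 = 0.01088 mol; V(HCl) at equivalence = 0.01088/0.3847 = 0.02829 L.
At equivalence the base is fully converted to C6H5NH3+; total volume = 0.06639 L, so [C6H5NH3+] = 0.01088/0.06639 = 0.1639 M.
Ka(C6H5NH3+) = Kw/Kb = 1.0e-14 / 4.3 x 10^-10 = 2.33e-5.
[H^+] = sqrt(Ka x [C6H5NH3+]) = sqrt(2.33e-5 x 0.1639) = 0.00195 M.
pH = -log(0.00195) = 2.71.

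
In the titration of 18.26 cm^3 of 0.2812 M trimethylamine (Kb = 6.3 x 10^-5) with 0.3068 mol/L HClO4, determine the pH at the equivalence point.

n((CH3)3N) = 0.2812 x 0.01826 = 0.005135 mol; V(HClO4) at equivalence = 0.005135/0.3068 = 0.01674 L.
At equivalence the base is fully converted to (CH3)3NH+; total volume = 0.03500 L, so [(CH3)3NH+] = 0.005135/0.03500 = 0.1467 M.
Ka((CH3)3NH+) = Kw/Kb = 1.0e-14 / 6.3 x 10^-5 = 1.59e-10.
[H^+] = sqrt(Ka x [(CH3)3NH+]) = sqrt(1.59e-10 x 0.1467) = 4.83e-6 M.
pH = -log(4.83e-6) = 5.32.

5.32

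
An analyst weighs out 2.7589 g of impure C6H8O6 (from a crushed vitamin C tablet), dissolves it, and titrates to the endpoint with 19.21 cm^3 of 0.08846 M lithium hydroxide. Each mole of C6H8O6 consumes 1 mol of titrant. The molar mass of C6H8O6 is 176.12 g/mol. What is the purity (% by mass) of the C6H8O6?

10.8%

n(LiOH) = 0.08846 x 0.01921 = 0.001699 mol.
n(C6H8O6) = 0.001699 / 1 = 0.001699 mol.
mass of C6H8O6 = 0.001699 x 176.12 = 0.2993 g.
% purity = 0.2993 / 2.7589 x 100 = 10.8%.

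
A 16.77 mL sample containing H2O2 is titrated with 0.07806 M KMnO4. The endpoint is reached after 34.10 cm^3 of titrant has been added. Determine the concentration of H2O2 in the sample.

n(KMnO4) = 0.07806 x 0.03410 = 0.002662 mol.
From the balanced equation, 2 mol KMnO4 reacts with 5 mol H2O2, so n(H2O2) = 0.002662 x 5/2 = 0.006655 mol.
[H2O2] = 0.006655 / 0.01677 L = 0.397 M.

0.397 M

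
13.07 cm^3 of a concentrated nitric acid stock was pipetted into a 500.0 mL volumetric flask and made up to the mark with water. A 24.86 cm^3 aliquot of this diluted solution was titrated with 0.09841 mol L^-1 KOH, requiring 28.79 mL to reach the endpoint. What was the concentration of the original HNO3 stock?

4.36 M

n(KOH) = 0.09841 x 0.02879 = 0.002833 mol.
n(HNO3) in the aliquot = 0.002833 mol.
[diluted HNO3] = 0.002833 / 0.02486 = 0.1140 M.
Dilution factor = 500.0/13.07 = 38.26, so [stock] = 0.1140 x 38.26 = 4.36 M.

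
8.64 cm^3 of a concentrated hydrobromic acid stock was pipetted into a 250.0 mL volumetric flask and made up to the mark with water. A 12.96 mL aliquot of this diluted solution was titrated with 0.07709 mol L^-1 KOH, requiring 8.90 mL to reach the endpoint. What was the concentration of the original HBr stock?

1.53 M

n(KOH) = 0.07709 x 0.008900 = 0.0006861 mol.
n(HBr) in the aliquot = 0.0006861 mol.
[diluted HBr] = 0.0006861 / 0.01296 = 0.05294 M.
Dilution factor = 250.0/8.640 = 28.94, so [stock] = 0.05294 x 28.94 = 1.53 M.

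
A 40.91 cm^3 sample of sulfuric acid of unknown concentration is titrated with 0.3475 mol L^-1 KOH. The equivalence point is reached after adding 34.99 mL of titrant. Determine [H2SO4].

0.149 M

n(KOH) delivered = 0.3475 x 0.03499 = 0.01216 mol.
The reaction is 1 H2SO4 + 2 KOH, so n(H2SO4) = 0.01216 x 1/2 = 0.006080 mol.
[H2SO4] = 0.006080 mol / 0.04091 L = 0.149 M.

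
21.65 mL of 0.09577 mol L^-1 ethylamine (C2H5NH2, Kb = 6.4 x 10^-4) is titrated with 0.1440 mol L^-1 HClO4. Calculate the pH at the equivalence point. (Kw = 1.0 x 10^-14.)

n(C2H5NH2) = 0.09577 x 0.02165 = 0.002073 mol; V(HClO4) at equivalence = 0.002073/0.1440 = 0.01440 L.
At equivalence the base is fully converted to C2H5NH3+; total volume = 0.03605 L, so [C2H5NH3+] = 0.002073/0.03605 = 0.05752 M.
Ka(C2H5NH3+) = Kw/Kb = 1.0e-14 / 6.4 x 10^-4 = 1.56e-11.
[H^+] = sqrt(Ka x [C2H5NH3+]) = sqrt(1.56e-11 x 0.05752) = 9.48e-7 M.
pH = -log(9.48e-7) = 6.02.

6.02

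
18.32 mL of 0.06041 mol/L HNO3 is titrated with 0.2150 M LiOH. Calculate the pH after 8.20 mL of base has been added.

n(acid) = 0.06041 x 0.01832 = 0.001107 mol; n(LiOH) added = 0.2150 x 0.008200 = 0.001763 mol.
Base is in excess by 0.001763 - 0.001107 = 0.0006563 mol in a total volume of 0.02652 L.
[OH^-] = 0.0006563/0.02652 = 0.02475 M, so pOH = 1.61 and pH = 14.00 - 1.61 = 12.39.

12.39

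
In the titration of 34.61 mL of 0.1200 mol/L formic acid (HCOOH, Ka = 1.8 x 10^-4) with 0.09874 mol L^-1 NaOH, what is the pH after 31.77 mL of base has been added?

Initial n(HCOOH) = 0.1200 x 0.03461 = 0.004153 mol.
n(NaOH) added = 0.09874 x 0.03177 = 0.003137 mol, converting that many moles of HCOOH to HCOO-.
Remaining n(HCOOH) = 0.001016 mol; n(HCOO-) = 0.003137 mol.
By Henderson-Hasselbalch, pH = pKa + log([A^-]/[HA]) = 3.74 + log(0.003137/0.001016) = 3.74 + (+0.49) = 4.23.

4.23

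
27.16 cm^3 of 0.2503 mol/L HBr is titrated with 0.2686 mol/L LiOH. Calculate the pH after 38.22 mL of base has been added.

12.72

n(acid) = 0.2503 x 0.02716 = 0.006798 mol; n(LiOH) added = 0.2686 x 0.03822 = 0.01027 mol.
Base is in excess by 0.01027 - 0.006798 = 0.003468 mol in a total volume of 0.06538 L.
[OH^-] = 0.003468/0.06538 = 0.05304 M, so pOH = 1.28 and pH = 14.00 - 1.28 = 12.72.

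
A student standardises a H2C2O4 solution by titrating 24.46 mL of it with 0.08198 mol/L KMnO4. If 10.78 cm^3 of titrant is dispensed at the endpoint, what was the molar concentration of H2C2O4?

0.0903 M

n(KMnO4) = 0.08198 x 0.01078 = 0.0008837 mol.
From the balanced equation, 2 mol KMnO4 reacts with 5 mol H2C2O4, so n(H2C2O4) = 0.0008837 x 5/2 = 0.002209 mol.
[H2C2O4] = 0.002209 / 0.02446 L = 0.0903 M.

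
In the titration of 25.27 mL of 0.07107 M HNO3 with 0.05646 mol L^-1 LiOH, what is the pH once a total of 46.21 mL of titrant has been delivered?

n(acid) = 0.07107 x 0.02527 = 0.001796 mol; n(LiOH) added = 0.05646 x 0.04621 = 0.002609 mol.
Base is in excess by 0.002609 - 0.001796 = 0.0008131 mol in a total volume of 0.07148 L.
[OH^-] = 0.0008131/0.07148 = 0.01137 M, so pOH = 1.94 and pH = 14.00 - 1.94 = 12.06.

12.06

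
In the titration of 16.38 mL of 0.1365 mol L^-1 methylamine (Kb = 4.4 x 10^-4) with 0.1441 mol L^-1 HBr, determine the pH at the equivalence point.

n(CH3NH2) = 0.1365 x 0.01638 = 0.002236 mol; V(HBr) at equivalence = 0.002236/0.1441 = 0.01552 L.
At equivalence the base is fully converted to CH3NH3+; total volume = 0.03190 L, so [CH3NH3+] = 0.002236/0.03190 = 0.07010 M.
Ka(CH3NH3+) = Kw/Kb = 1.0e-14 / 4.4 x 10^-4 = 2.27e-11.
[H^+] = sqrt(Ka x [CH3NH3+]) = sqrt(2.27e-11 x 0.07010) = 1.26e-6 M.
pH = -log(1.26e-6) = 5.90.

5.90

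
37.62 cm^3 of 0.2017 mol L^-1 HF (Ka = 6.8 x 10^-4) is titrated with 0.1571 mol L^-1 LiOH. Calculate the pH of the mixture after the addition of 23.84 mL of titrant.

3.16

Initial n(HF) = 0.2017 x 0.03762 = 0.007588 mol.
n(LiOH) added = 0.1571 x 0.02384 = 0.003745 mol, converting that many moles of HF to F-.
Remaining n(HF) = 0.003843 mol; n(F-) = 0.003745 mol.
By Henderson-Hasselbalch, pH = pKa + log([A^-]/[HA]) = 3.17 + log(0.003745/0.003843) = 3.17 + (-0.01) = 3.16.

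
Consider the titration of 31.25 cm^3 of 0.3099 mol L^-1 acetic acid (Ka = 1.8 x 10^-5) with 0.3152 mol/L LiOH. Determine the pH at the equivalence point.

n(CH3COOH) = 0.3099 x 0.03125 = 0.009684 mol; V(LiOH) at equivalence = 0.009684/0.3152 = 0.03072 L.
At equivalence all the acid is converted to CH3COO-; total volume = 0.03125 + 0.03072 = 0.06197 L, so [CH3COO-] = 0.009684/0.06197 = 0.1563 M.
Kb = Kw/Ka = 1.0e-14 / 1.8 x 10^-5 = 5.56e-10.
[OH^-] = sqrt(Kb x [CH3COO-]) = sqrt(5.56e-10 x 0.1563) = 9.32e-6 M.
pOH = 5.03, so pH = 14.00 - 5.03 = 8.97.

8.97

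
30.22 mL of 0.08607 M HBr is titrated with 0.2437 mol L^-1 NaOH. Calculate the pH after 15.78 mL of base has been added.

12.43

n(acid) = 0.08607 x 0.03022 = 0.002601 mol; n(NaOH) added = 0.2437 x 0.01578 = 0.003846 mol.
Base is in excess by 0.003846 - 0.002601 = 0.001245 mol in a total volume of 0.04600 L.
[OH^-] = 0.001245/0.04600 = 0.02706 M, so pOH = 1.57 and pH = 14.00 - 1.57 = 12.43.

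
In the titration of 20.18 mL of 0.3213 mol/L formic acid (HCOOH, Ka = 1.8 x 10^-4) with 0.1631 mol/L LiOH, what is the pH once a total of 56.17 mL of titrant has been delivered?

n(acid) = 0.3213 x 0.02018 = 0.006484 mol; n(LiOH) added = 0.1631 x 0.05617 = 0.009161 mol.
Base is in excess by 0.009161 - 0.006484 = 0.002677 mol in a total volume of 0.07635 L.
[OH^-] = 0.002677/0.07635 = 0.03507 M, so pOH = 1.46 and pH = 14.00 - 1.46 = 12.54.

12.54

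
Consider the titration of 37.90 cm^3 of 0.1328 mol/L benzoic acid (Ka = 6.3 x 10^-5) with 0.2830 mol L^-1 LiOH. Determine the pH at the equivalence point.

8.58

n(C6H5COOH) = 0.1328 x 0.03790 = 0.005033 mol; V(LiOH) at equivalence = 0.005033/0.2830 = 0.01778 L.
At equivalence all the acid is converted to C6H5COO-; total volume = 0.03790 + 0.01778 = 0.05568 L, so [C6H5COO-] = 0.005033/0.05568 = 0.09039 M.
Kb = Kw/Ka = 1.0e-14 / 6.3 x 10^-5 = 1.59e-10.
[OH^-] = sqrt(Kb x [C6H5COO-]) = sqrt(1.59e-10 x 0.09039) = 3.79e-6 M.
pOH = 5.42, so pH = 14.00 - 5.42 = 8.58.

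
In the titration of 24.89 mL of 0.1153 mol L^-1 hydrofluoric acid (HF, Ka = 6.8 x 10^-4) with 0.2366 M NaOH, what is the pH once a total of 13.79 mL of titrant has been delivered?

n(acid) = 0.1153 x 0.02489 = 0.002870 mol; n(NaOH) added = 0.2366 x 0.01379 = 0.003263 mol.
Base is in excess by 0.003263 - 0.002870 = 0.0003929 mol in a total volume of 0.03868 L.
[OH^-] = 0.0003929/0.03868 = 0.01016 M, so pOH = 1.99 and pH = 14.00 - 1.99 = 12.01.

12.01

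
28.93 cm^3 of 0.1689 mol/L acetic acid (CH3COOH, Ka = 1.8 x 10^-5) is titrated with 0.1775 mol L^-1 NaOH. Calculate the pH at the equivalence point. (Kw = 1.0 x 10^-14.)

n(CH3COOH) = 0.1689 x 0.02893 = 0.004886 mol; V(NaOH) at equivalence = 0.004886/0.1775 = 0.02753 L.
At equivalence all the acid is converted to CH3COO-; total volume = 0.02893 + 0.02753 = 0.05646 L, so [CH3COO-] = 0.004886/0.05646 = 0.08655 M.
Kb = Kw/Ka = 1.0e-14 / 1.8 x 10^-5 = 5.56e-10.
[OH^-] = sqrt(Kb x [CH3COO-]) = sqrt(5.56e-10 x 0.08655) = 6.93e-6 M.
pOH = 5.16, so pH = 14.00 - 5.16 = 8.84.

8.84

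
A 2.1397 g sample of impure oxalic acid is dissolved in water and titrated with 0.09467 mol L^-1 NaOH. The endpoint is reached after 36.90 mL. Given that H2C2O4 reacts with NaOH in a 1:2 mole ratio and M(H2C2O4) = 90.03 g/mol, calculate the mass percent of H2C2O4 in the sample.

n(NaOH) = 0.09467 x 0.03690 = 0.003493 mol.
n(H2C2O4) = 0.003493 / 2 = 0.001747 mol.
mass of H2C2O4 = 0.001747 x 90.03 = 0.1573 g.
% purity = 0.1573 / 2.1397 x 100 = 7.35%.

7.35%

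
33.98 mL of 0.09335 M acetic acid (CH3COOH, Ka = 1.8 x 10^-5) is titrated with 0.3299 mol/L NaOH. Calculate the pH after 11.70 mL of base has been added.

12.18

n(acid) = 0.09335 x 0.03398 = 0.003172 mol; n(NaOH) added = 0.3299 x 0.01170 = 0.003860 mol.
Base is in excess by 0.003860 - 0.003172 = 0.0006878 mol in a total volume of 0.04568 L.
[OH^-] = 0.0006878/0.04568 = 0.01506 M, so pOH = 1.82 and pH = 14.00 - 1.82 = 12.18.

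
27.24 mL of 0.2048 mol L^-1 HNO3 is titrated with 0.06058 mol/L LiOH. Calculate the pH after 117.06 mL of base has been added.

n(acid) = 0.2048 x 0.02724 = 0.005579 mol; n(LiOH) added = 0.06058 x 0.1171 = 0.007091 mol.
Base is in excess by 0.007091 - 0.005579 = 0.001513 mol in a total volume of 0.1443 L.
[OH^-] = 0.001513/0.1443 = 0.01048 M, so pOH = 1.98 and pH = 14.00 - 1.98 = 12.02.

12.02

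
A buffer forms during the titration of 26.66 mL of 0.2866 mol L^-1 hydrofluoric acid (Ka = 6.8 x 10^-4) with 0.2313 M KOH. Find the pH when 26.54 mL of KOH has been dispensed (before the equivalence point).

3.78

Initial n(HF) = 0.2866 x 0.02666 = 0.007641 mol.
n(KOH) added = 0.2313 x 0.02654 = 0.006139 mol, converting that many moles of HF to F-.
Remaining n(HF) = 0.001502 mol; n(F-) = 0.006139 mol.
By Henderson-Hasselbalch, pH = pKa + log([A^-]/[HA]) = 3.17 + log(0.006139/0.001502) = 3.17 + (+0.61) = 3.78.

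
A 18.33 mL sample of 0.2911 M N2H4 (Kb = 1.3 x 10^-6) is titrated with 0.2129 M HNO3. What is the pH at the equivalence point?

4.51

n(N2H4) = 0.2911 x 0.01833 = 0.005336 mol; V(HNO3) at equivalence = 0.005336/0.2129 = 0.02506 L.
At equivalence the base is fully converted to N2H5+; total volume = 0.04339 L, so [N2H5+] = 0.005336/0.04339 = 0.1230 M.
Ka(N2H5+) = Kw/Kb = 1.0e-14 / 1.3 x 10^-6 = 7.69e-9.
[H^+] = sqrt(Ka x [N2H5+]) = sqrt(7.69e-9 x 0.1230) = 3.08e-5 M.
pH = -log(3.08e-5) = 4.51.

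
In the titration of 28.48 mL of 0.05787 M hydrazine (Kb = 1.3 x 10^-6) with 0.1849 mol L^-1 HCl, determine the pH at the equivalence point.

4.73

n(N2H4) = 0.05787 x 0.02848 = 0.001648 mol; V(HCl) at equivalence = 0.001648/0.1849 = 0.008914 L.
At equivalence the base is fully converted to N2H5+; total volume = 0.03739 L, so [N2H5+] = 0.001648/0.03739 = 0.04408 M.
Ka(N2H5+) = Kw/Kb = 1.0e-14 / 1.3 x 10^-6 = 7.69e-9.
[H^+] = sqrt(Ka x [N2H5+]) = sqrt(7.69e-9 x 0.04408) = 1.84e-5 M.
pH = -log(1.84e-5) = 4.73.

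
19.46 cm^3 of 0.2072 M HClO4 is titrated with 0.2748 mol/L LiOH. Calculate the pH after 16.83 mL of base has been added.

n(acid) = 0.2072 x 0.01946 = 0.004032 mol; n(LiOH) added = 0.2748 x 0.01683 = 0.004625 mol.
Base is in excess by 0.004625 - 0.004032 = 0.0005928 mol in a total volume of 0.03629 L.
[OH^-] = 0.0005928/0.03629 = 0.01633 M, so pOH = 1.79 and pH = 14.00 - 1.79 = 12.21.

12.21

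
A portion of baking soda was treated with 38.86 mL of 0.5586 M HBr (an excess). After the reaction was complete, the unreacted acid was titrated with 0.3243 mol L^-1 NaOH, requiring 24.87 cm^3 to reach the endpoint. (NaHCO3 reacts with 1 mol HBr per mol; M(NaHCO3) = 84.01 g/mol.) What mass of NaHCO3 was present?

Total n(HBr) added = 0.5586 x 0.03886 = 0.02171 mol.
n(NaOH) used = 0.3243 x 0.02487 = 0.008065 mol, which equals the excess n(HBr).
So n(HBr) consumed by the sample = 0.02171 - 0.008065 = 0.01364 mol.
n(NaHCO3) = 0.01364 / 1 = 0.01364 mol.
mass = 0.01364 mol x 84.01 g/mol = 1.15 g.

1.15 g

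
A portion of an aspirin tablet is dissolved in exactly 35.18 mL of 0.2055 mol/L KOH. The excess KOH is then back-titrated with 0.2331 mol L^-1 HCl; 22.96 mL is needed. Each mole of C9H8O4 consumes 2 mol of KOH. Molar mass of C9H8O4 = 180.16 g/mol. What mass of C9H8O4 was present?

0.169 g

Total n(KOH) added = 0.2055 x 0.03518 = 0.007229 mol.
n(HCl) used = 0.2331 x 0.02296 = 0.005352 mol, which equals the excess n(KOH).
So n(KOH) consumed by the sample = 0.007229 - 0.005352 = 0.001878 mol.
n(C9H8O4) = 0.001878 / 2 = 0.0009388 mol.
mass = 0.0009388 mol x 180.16 g/mol = 0.169 g.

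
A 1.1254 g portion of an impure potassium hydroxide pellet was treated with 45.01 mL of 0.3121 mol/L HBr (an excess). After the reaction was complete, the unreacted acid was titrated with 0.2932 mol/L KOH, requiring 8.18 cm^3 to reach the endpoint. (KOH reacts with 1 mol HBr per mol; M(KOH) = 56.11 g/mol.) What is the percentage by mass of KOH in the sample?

58.1%

Total n(HBr) added = 0.3121 x 0.04501 = 0.01405 mol.
n(KOH) used = 0.2932 x 0.008180 = 0.002398 mol, which equals the excess n(HBr).
So n(HBr) consumed by the sample = 0.01405 - 0.002398 = 0.01165 mol.
n(KOH) = 0.01165 / 1 = 0.01165 mol.
mass KOH = 0.01165 x 56.11 = 0.6536 g, so %KOH = 0.6536/1.1254 x 100 = 58.1%.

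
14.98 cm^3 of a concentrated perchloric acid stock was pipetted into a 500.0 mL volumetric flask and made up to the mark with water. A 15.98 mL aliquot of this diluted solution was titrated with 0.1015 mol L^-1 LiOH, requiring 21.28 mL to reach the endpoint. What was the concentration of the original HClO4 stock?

n(LiOH) = 0.1015 x 0.02128 = 0.002160 mol.
n(HClO4) in the aliquot = 0.002160 mol.
[diluted HClO4] = 0.002160 / 0.01598 = 0.1352 M.
Dilution factor = 500.0/14.98 = 33.38, so [stock] = 0.1352 x 33.38 = 4.51 M.

4.51 M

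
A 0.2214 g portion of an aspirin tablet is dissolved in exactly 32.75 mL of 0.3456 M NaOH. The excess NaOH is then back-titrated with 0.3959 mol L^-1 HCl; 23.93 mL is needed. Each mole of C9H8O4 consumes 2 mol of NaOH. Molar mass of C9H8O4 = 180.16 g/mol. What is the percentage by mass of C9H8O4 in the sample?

75.0%

Total n(NaOH) added = 0.3456 x 0.03275 = 0.01132 mol.
n(HCl) used = 0.3959 x 0.02393 = 0.009474 mol, which equals the excess n(NaOH).
So n(NaOH) consumed by the sample = 0.01132 - 0.009474 = 0.001845 mol.
n(C9H8O4) = 0.001845 / 2 = 0.0009223 mol.
mass C9H8O4 = 0.0009223 x 180.16 = 0.1662 g, so %C9H8O4 = 0.1662/0.2214 x 100 = 75.0%.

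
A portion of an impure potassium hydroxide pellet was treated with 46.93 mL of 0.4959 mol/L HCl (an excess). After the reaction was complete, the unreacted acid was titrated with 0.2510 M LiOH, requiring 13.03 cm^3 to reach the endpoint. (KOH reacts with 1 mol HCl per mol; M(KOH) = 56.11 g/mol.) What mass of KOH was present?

1.12 g

Total n(HCl) added = 0.4959 x 0.04693 = 0.02327 mol.
n(LiOH) used = 0.2510 x 0.01303 = 0.003271 mol, which equals the excess n(HCl).
So n(HCl) consumed by the sample = 0.02327 - 0.003271 = 0.02000 mol.
n(KOH) = 0.02000 / 1 = 0.02000 mol.
mass = 0.02000 mol x 56.11 g/mol = 1.12 g.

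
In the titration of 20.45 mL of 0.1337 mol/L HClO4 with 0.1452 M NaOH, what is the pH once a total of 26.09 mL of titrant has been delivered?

12.36

n(acid) = 0.1337 x 0.02045 = 0.002734 mol; n(NaOH) added = 0.1452 x 0.02609 = 0.003788 mol.
Base is in excess by 0.003788 - 0.002734 = 0.001054 mol in a total volume of 0.04654 L.
[OH^-] = 0.001054/0.04654 = 0.02265 M, so pOH = 1.64 and pH = 14.00 - 1.64 = 12.36.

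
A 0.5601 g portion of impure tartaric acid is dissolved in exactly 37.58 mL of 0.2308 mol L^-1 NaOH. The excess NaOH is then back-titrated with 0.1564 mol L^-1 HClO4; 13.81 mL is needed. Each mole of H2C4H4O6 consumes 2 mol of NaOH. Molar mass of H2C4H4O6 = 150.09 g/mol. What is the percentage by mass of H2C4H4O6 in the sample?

Total n(NaOH) added = 0.2308 x 0.03758 = 0.008673 mol.
n(HClO4) used = 0.1564 x 0.01381 = 0.002160 mol, which equals the excess n(NaOH).
So n(NaOH) consumed by the sample = 0.008673 - 0.002160 = 0.006514 mol.
n(H2C4H4O6) = 0.006514 / 2 = 0.003257 mol.
mass H2C4H4O6 = 0.003257 x 150.09 = 0.4888 g, so %H2C4H4O6 = 0.4888/0.5601 x 100 = 87.3%.

87.3%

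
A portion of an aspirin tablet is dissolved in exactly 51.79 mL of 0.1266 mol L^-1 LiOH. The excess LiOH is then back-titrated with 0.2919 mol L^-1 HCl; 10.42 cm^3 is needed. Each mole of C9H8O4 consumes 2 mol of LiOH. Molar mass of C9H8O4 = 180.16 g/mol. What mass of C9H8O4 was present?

Total n(LiOH) added = 0.1266 x 0.05179 = 0.006557 mol.
n(HCl) used = 0.2919 x 0.01042 = 0.003042 mol, which equals the excess n(LiOH).
So n(LiOH) consumed by the sample = 0.006557 - 0.003042 = 0.003515 mol.
n(C9H8O4) = 0.003515 / 2 = 0.001758 mol.
mass = 0.001758 mol x 180.16 g/mol = 0.317 g.

0.317 g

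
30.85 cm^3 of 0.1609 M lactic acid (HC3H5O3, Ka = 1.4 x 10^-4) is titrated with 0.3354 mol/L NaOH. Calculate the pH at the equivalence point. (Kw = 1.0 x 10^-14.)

8.45

n(HC3H5O3) = 0.1609 x 0.03085 = 0.004964 mol; V(NaOH) at equivalence = 0.004964/0.3354 = 0.01480 L.
At equivalence all the acid is converted to C3H5O3-; total volume = 0.03085 + 0.01480 = 0.04565 L, so [C3H5O3-] = 0.004964/0.04565 = 0.1087 M.
Kb = Kw/Ka = 1.0e-14 / 1.4 x 10^-4 = 7.14e-11.
[OH^-] = sqrt(Kb x [C3H5O3-]) = sqrt(7.14e-11 x 0.1087) = 2.79e-6 M.
pOH = 5.55, so pH = 14.00 - 5.55 = 8.45.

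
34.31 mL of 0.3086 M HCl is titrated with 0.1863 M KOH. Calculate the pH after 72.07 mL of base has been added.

n(acid) = 0.3086 x 0.03431 = 0.01059 mol; n(KOH) added = 0.1863 x 0.07207 = 0.01343 mol.
Base is in excess by 0.01343 - 0.01059 = 0.002839 mol in a total volume of 0.1064 L.
[OH^-] = 0.002839/0.1064 = 0.02668 M, so pOH = 1.57 and pH = 14.00 - 1.57 = 12.43.

12.43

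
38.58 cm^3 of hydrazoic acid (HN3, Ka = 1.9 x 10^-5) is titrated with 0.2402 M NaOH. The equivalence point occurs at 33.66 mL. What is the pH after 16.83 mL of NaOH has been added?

4.72

16.83 mL is exactly half the equivalence volume (33.66/2), i.e. the half-equivalence point.
There, n(HA) = n(A^-), so pH = pKa = -log(1.9 x 10^-5) = 4.72.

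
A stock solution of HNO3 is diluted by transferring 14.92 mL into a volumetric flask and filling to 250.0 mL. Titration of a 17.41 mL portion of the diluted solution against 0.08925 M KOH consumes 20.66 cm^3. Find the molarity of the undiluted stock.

1.77 M

n(KOH) = 0.08925 x 0.02066 = 0.001844 mol.
n(HNO3) in the aliquot = 0.001844 mol.
[diluted HNO3] = 0.001844 / 0.01741 = 0.1059 M.
Dilution factor = 250.0/14.92 = 16.76, so [stock] = 0.1059 x 16.76 = 1.77 M.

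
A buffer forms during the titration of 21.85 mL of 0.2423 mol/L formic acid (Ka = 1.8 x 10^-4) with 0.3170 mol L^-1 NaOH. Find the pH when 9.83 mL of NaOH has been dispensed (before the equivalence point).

Initial n(HCOOH) = 0.2423 x 0.02185 = 0.005294 mol.
n(NaOH) added = 0.3170 x 0.009830 = 0.003116 mol, converting that many moles of HCOOH to HCOO-.
Remaining n(HCOOH) = 0.002178 mol; n(HCOO-) = 0.003116 mol.
By Henderson-Hasselbalch, pH = pKa + log([A^-]/[HA]) = 3.74 + log(0.003116/0.002178) = 3.74 + (+0.16) = 3.90.

3.90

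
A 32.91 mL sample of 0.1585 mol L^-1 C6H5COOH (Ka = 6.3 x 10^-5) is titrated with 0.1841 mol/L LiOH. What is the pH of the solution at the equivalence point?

8.57

n(C6H5COOH) = 0.1585 x 0.03291 = 0.005216 mol; V(LiOH) at equivalence = 0.005216/0.1841 = 0.02833 L.
At equivalence all the acid is converted to C6H5COO-; total volume = 0.03291 + 0.02833 = 0.06124 L, so [C6H5COO-] = 0.005216/0.06124 = 0.08517 M.
Kb = Kw/Ka = 1.0e-14 / 6.3 x 10^-5 = 1.59e-10.
[OH^-] = sqrt(Kb x [C6H5COO-]) = sqrt(1.59e-10 x 0.08517) = 3.68e-6 M.
pOH = 5.43, so pH = 14.00 - 5.43 = 8.57.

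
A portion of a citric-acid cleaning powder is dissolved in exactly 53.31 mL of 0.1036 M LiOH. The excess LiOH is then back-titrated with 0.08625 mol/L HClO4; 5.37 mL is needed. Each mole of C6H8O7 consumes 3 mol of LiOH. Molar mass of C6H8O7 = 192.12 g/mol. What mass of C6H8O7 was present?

Total n(LiOH) added = 0.1036 x 0.05331 = 0.005523 mol.
n(HClO4) used = 0.08625 x 0.005370 = 0.0004632 mol, which equals the excess n(LiOH).
So n(LiOH) consumed by the sample = 0.005523 - 0.0004632 = 0.005060 mol.
n(C6H8O7) = 0.005060 / 3 = 0.001687 mol.
mass = 0.001687 mol x 192.12 g/mol = 0.324 g.

0.324 g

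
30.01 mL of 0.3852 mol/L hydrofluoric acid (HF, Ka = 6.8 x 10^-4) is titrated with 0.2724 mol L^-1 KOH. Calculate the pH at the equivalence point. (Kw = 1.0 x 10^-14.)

8.19

n(HF) = 0.3852 x 0.03001 = 0.01156 mol; V(KOH) at equivalence = 0.01156/0.2724 = 0.04244 L.
At equivalence all the acid is converted to F-; total volume = 0.03001 + 0.04244 = 0.07245 L, so [F-] = 0.01156/0.07245 = 0.1596 M.
Kb = Kw/Ka = 1.0e-14 / 6.8 x 10^-4 = 1.47e-11.
[OH^-] = sqrt(Kb x [F-]) = sqrt(1.47e-11 x 0.1596) = 1.53e-6 M.
pOH = 5.81, so pH = 14.00 - 5.81 = 8.19.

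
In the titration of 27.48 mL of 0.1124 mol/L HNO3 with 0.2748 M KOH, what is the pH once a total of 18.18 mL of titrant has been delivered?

12.62

n(acid) = 0.1124 x 0.02748 = 0.003089 mol; n(KOH) added = 0.2748 x 0.01818 = 0.004996 mol.
Base is in excess by 0.004996 - 0.003089 = 0.001907 mol in a total volume of 0.04566 L.
[OH^-] = 0.001907/0.04566 = 0.04177 M, so pOH = 1.38 and pH = 14.00 - 1.38 = 12.62.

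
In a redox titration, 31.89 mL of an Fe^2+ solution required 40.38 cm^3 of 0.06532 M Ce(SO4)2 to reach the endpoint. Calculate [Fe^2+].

0.0827 M

n(Ce(SO4)2) = 0.06532 x 0.04038 = 0.002638 mol.
From the balanced equation, 1 mol Ce(SO4)2 reacts with 1 mol Fe^2+, so n(Fe^2+) = 0.002638 x 1/1 = 0.002638 mol.
[Fe^2+] = 0.002638 / 0.03189 L = 0.0827 M.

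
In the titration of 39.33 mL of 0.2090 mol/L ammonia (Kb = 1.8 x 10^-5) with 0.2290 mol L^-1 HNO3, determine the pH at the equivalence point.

5.11

n(NH3) = 0.2090 x 0.03933 = 0.008220 mol; V(HNO3) at equivalence = 0.008220/0.2290 = 0.03590 L.
At equivalence the base is fully converted to NH4+; total volume = 0.07523 L, so [NH4+] = 0.008220/0.07523 = 0.1093 M.
Ka(NH4+) = Kw/Kb = 1.0e-14 / 1.8 x 10^-5 = 5.56e-10.
[H^+] = sqrt(Ka x [NH4+]) = sqrt(5.56e-10 x 0.1093) = 7.79e-6 M.
pH = -log(7.79e-6) = 5.11.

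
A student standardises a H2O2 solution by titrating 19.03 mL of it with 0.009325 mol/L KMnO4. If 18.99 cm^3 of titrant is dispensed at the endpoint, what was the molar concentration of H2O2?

n(KMnO4) = 0.009325 x 0.01899 = 0.0001771 mol.
From the balanced equation, 2 mol KMnO4 reacts with 5 mol H2O2, so n(H2O2) = 0.0001771 x 5/2 = 0.0004427 mol.
[H2O2] = 0.0004427 / 0.01903 L = 0.0233 M.

0.0233 M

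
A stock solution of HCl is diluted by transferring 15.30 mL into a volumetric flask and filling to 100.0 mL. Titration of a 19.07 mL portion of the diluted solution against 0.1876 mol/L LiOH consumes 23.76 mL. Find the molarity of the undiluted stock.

1.53 M

n(LiOH) = 0.1876 x 0.02376 = 0.004457 mol.
n(HCl) in the aliquot = 0.004457 mol.
[diluted HCl] = 0.004457 / 0.01907 = 0.2337 M.
Dilution factor = 100.0/15.30 = 6.536, so [stock] = 0.2337 x 6.536 = 1.53 M.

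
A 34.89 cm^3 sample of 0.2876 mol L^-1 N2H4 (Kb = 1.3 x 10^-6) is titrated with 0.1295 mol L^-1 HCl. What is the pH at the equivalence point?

n(N2H4) = 0.2876 x 0.03489 = 0.01003 mol; V(HCl) at equivalence = 0.01003/0.1295 = 0.07749 L.
At equivalence the base is fully converted to N2H5+; total volume = 0.1124 L, so [N2H5+] = 0.01003/0.1124 = 0.08929 M.
Ka(N2H5+) = Kw/Kb = 1.0e-14 / 1.3 x 10^-6 = 7.69e-9.
[H^+] = sqrt(Ka x [N2H5+]) = sqrt(7.69e-9 x 0.08929) = 2.62e-5 M.
pH = -log(2.62e-5) = 4.58.

4.58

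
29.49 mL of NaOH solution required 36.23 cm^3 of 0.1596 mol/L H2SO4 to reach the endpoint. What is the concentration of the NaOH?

n(H2SO4) delivered = 0.1596 x 0.03623 = 0.005782 mol.
The reaction is 2 NaOH + 1 H2SO4, so n(NaOH) = 0.005782 x 2/1 = 0.01156 mol.
[NaOH] = 0.01156 mol / 0.02949 L = 0.392 M.

0.392 M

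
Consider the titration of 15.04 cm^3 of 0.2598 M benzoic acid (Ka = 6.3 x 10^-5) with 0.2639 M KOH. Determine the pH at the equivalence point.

n(C6H5COOH) = 0.2598 x 0.01504 = 0.003907 mol; V(KOH) at equivalence = 0.003907/0.2639 = 0.01481 L.
At equivalence all the acid is converted to C6H5COO-; total volume = 0.01504 + 0.01481 = 0.02985 L, so [C6H5COO-] = 0.003907/0.02985 = 0.1309 M.
Kb = Kw/Ka = 1.0e-14 / 6.3 x 10^-5 = 1.59e-10.
[OH^-] = sqrt(Kb x [C6H5COO-]) = sqrt(1.59e-10 x 0.1309) = 4.56e-6 M.
pOH = 5.34, so pH = 14.00 - 5.34 = 8.66.

8.66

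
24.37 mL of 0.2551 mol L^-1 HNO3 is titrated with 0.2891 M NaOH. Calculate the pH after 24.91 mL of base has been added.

12.30

n(acid) = 0.2551 x 0.02437 = 0.006217 mol; n(NaOH) added = 0.2891 x 0.02491 = 0.007201 mol.
Base is in excess by 0.007201 - 0.006217 = 0.0009847 mol in a total volume of 0.04928 L.
[OH^-] = 0.0009847/0.04928 = 0.01998 M, so pOH = 1.70 and pH = 14.00 - 1.70 = 12.30.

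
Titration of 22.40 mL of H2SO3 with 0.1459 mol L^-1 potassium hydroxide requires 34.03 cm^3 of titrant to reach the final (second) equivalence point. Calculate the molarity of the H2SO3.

0.111 M

n(KOH) = 0.1459 x 0.03403 = 0.004965 mol.
At the final (second) equivalence point, 2 mol OH^- react per mol H2SO3, so n(H2SO3) = 0.004965 / 2 = 0.002482 mol.
[H2SO3] = 0.002482 / 0.02240 L = 0.111 M.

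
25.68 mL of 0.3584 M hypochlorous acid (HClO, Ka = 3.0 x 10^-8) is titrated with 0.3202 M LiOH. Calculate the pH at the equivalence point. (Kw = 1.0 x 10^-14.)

10.38

n(HClO) = 0.3584 x 0.02568 = 0.009204 mol; V(LiOH) at equivalence = 0.009204/0.3202 = 0.02874 L.
At equivalence all the acid is converted to ClO-; total volume = 0.02568 + 0.02874 = 0.05442 L, so [ClO-] = 0.009204/0.05442 = 0.1691 M.
Kb = Kw/Ka = 1.0e-14 / 3.0 x 10^-8 = 3.33e-7.
[OH^-] = sqrt(Kb x [ClO-]) = sqrt(3.33e-7 x 0.1691) = 0.000237 M.
pOH = 3.62, so pH = 14.00 - 3.62 = 10.38.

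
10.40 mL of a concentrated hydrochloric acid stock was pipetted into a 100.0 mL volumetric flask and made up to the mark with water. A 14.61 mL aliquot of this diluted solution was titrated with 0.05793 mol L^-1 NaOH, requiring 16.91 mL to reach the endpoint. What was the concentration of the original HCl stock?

n(NaOH) = 0.05793 x 0.01691 = 0.0009796 mol.
n(HCl) in the aliquot = 0.0009796 mol.
[diluted HCl] = 0.0009796 / 0.01461 = 0.06705 M.
Dilution factor = 100.0/10.40 = 9.615, so [stock] = 0.06705 x 9.615 = 0.645 M.

0.645 M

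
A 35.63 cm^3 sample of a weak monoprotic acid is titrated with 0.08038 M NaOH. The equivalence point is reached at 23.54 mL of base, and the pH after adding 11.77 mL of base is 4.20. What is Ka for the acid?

11.77 mL is half of the equivalence volume, so this is the half-equivalence point where [HA] = [A^-].
At half-equivalence pH = pKa, so pKa = 4.20.
Ka = 10^(-4.20) = 6.3 x 10^-5.

6.3 x 10^-5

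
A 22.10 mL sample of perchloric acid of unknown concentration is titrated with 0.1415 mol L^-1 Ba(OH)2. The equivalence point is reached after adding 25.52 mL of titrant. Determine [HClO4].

n(Ba(OH)2) delivered = 0.1415 x 0.02552 = 0.003611 mol.
The reaction is 2 HClO4 + 1 Ba(OH)2, so n(HClO4) = 0.003611 x 2/1 = 0.007222 mol.
[HClO4] = 0.007222 mol / 0.02210 L = 0.327 M.

0.327 M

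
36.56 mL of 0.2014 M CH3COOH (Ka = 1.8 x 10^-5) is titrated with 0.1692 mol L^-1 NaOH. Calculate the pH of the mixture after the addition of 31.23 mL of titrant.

5.15

Initial n(CH3COOH) = 0.2014 x 0.03656 = 0.007363 mol.
n(NaOH) added = 0.1692 x 0.03123 = 0.005284 mol, converting that many moles of CH3COOH to CH3COO-.
Remaining n(CH3COOH) = 0.002079 mol; n(CH3COO-) = 0.005284 mol.
By Henderson-Hasselbalch, pH = pKa + log([A^-]/[HA]) = 4.74 + log(0.005284/0.002079) = 4.74 + (+0.41) = 5.15.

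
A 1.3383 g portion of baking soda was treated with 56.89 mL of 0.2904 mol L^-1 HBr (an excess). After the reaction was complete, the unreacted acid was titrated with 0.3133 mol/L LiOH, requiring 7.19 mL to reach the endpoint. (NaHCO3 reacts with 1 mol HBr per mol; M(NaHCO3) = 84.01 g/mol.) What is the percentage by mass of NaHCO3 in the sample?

89.6%

Total n(HBr) added = 0.2904 x 0.05689 = 0.01652 mol.
n(LiOH) used = 0.3133 x 0.007190 = 0.002253 mol, which equals the excess n(HBr).
So n(HBr) consumed by the sample = 0.01652 - 0.002253 = 0.01427 mol.
n(NaHCO3) = 0.01427 / 1 = 0.01427 mol.
mass NaHCO3 = 0.01427 x 84.01 = 1.199 g, so %NaHCO3 = 1.199/1.3383 x 100 = 89.6%.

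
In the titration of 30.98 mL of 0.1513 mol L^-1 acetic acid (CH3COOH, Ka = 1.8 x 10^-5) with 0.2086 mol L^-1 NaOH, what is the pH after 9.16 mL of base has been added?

Initial n(CH3COOH) = 0.1513 x 0.03098 = 0.004687 mol.
n(NaOH) added = 0.2086 x 0.009160 = 0.001911 mol, converting that many moles of CH3COOH to CH3COO-.
Remaining n(CH3COOH) = 0.002776 mol; n(CH3COO-) = 0.001911 mol.
By Henderson-Hasselbalch, pH = pKa + log([A^-]/[HA]) = 4.74 + log(0.001911/0.002776) = 4.74 + (-0.16) = 4.58.

4.58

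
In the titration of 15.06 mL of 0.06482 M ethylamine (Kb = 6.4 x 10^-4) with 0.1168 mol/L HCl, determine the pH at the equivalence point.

6.09

n(C2H5NH2) = 0.06482 x 0.01506 = 0.0009762 mol; V(HCl) at equivalence = 0.0009762/0.1168 = 0.008358 L.
At equivalence the base is fully converted to C2H5NH3+; total volume = 0.02342 L, so [C2H5NH3+] = 0.0009762/0.02342 = 0.04169 M.
Ka(C2H5NH3+) = Kw/Kb = 1.0e-14 / 6.4 x 10^-4 = 1.56e-11.
[H^+] = sqrt(Ka x [C2H5NH3+]) = sqrt(1.56e-11 x 0.04169) = 8.07e-7 M.
pH = -log(8.07e-7) = 6.09.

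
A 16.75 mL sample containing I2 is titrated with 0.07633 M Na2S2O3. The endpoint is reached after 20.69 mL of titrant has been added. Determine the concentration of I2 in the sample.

n(Na2S2O3) = 0.07633 x 0.02069 = 0.001579 mol.
From the balanced equation, 2 mol Na2S2O3 reacts with 1 mol I2, so n(I2) = 0.001579 x 1/2 = 0.0007896 mol.
[I2] = 0.0007896 / 0.01675 L = 0.0471 M.

0.0471 M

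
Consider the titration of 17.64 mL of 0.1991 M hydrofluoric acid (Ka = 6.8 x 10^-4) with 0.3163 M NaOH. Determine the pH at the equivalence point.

n(HF) = 0.1991 x 0.01764 = 0.003512 mol; V(NaOH) at equivalence = 0.003512/0.3163 = 0.01110 L.
At equivalence all the acid is converted to F-; total volume = 0.01764 + 0.01110 = 0.02874 L, so [F-] = 0.003512/0.02874 = 0.1222 M.
Kb = Kw/Ka = 1.0e-14 / 6.8 x 10^-4 = 1.47e-11.
[OH^-] = sqrt(Kb x [F-]) = sqrt(1.47e-11 x 0.1222) = 1.34e-6 M.
pOH = 5.87, so pH = 14.00 - 5.87 = 8.13.

8.13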